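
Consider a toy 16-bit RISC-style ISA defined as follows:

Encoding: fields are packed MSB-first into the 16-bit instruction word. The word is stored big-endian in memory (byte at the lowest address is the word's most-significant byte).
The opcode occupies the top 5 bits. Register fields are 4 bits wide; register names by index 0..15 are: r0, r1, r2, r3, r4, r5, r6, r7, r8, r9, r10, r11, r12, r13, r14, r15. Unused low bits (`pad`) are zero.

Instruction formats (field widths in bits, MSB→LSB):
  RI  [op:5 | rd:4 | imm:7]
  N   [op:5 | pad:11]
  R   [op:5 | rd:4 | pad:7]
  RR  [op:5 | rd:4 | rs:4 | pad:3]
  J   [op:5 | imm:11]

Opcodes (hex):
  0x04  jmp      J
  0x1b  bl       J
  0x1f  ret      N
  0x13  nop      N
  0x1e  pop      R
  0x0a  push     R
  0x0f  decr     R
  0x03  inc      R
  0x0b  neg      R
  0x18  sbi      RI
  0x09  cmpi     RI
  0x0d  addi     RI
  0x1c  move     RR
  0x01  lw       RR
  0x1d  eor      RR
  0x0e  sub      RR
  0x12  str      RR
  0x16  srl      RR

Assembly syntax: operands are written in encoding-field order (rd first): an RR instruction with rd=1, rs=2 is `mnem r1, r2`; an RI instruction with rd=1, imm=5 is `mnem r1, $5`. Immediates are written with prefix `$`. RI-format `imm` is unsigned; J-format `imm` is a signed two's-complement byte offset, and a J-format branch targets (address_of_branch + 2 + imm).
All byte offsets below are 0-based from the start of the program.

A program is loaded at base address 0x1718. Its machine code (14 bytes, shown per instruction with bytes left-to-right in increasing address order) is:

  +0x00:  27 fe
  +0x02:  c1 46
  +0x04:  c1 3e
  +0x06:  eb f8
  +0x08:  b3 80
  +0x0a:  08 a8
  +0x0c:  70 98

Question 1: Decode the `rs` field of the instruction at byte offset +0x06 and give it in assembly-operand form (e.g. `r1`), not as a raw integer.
r15

[06] eb f8 → 0xebf8
  top 5b → 0x1d → eor [RR]
  [10:7] rd=7 = r7
  [6:3] rs=15 = r15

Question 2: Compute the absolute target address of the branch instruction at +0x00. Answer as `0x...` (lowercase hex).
off 0x00: read 27 fe as big → 0x27fe
  top 5b → 0x4 → jmp [J]
  imm@[10:0]=0x7fe (s11→-2) ⇒ $-2
  target = base 0x1718 + off 0x00 + 2 + imm -2 = 0x1718

0x1718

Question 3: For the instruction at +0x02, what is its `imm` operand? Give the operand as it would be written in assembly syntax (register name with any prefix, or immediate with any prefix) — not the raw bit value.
[02] c1 46 → 0xc146
  opcode bits[15:11]=0x18: sbi/RI
  [10:7] rd=2 = r2
  [6:0] imm=70 = $70

$70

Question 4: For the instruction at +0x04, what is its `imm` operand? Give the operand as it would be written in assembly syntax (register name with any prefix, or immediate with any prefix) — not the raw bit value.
$62

off 0x04: read c1 3e as big → 0xc13e
  op=0xc13e>>11=0x18 ⇒ sbi (RI)
  rd@[10:7]=0x2 ⇒ r2
  imm@[6:0]=0x3e ⇒ $62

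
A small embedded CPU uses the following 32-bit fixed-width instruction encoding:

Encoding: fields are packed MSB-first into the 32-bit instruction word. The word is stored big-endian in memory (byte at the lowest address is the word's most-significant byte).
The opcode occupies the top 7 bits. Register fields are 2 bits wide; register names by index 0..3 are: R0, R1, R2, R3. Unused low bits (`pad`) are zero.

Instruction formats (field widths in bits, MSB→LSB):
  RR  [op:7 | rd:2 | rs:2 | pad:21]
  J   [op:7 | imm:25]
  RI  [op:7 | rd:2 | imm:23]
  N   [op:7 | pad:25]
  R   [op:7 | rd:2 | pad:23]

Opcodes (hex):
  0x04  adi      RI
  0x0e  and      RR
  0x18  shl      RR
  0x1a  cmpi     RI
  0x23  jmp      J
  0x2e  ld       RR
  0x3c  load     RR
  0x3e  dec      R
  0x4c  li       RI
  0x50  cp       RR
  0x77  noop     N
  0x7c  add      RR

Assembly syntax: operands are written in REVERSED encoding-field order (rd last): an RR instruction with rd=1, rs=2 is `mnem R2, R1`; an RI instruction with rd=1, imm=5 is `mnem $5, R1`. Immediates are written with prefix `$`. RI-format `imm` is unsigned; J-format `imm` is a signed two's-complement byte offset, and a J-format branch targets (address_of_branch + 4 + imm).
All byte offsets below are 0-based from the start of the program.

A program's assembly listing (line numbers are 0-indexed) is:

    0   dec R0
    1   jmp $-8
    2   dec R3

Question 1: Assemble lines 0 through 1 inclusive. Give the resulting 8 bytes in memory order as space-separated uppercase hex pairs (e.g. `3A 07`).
line 0 (dec): pack op=0x3e:7|rd=0:2|pad=0:23 = 0x7c000000; big→ 7c 00 00 00
line 1 (jmp): pack op=0x23:7|imm=-8:25 = 0x47fffff8; big→ 47 ff ff f8

7C 00 00 00 47 FF FF F8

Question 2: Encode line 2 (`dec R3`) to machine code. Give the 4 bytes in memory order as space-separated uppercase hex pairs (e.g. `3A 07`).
7D 80 00 00

L2: dec op=0x3e:7|rd=3:2|pad=0:23 ⇒ 0x7d800000 ⇒ big 7d 80 00 00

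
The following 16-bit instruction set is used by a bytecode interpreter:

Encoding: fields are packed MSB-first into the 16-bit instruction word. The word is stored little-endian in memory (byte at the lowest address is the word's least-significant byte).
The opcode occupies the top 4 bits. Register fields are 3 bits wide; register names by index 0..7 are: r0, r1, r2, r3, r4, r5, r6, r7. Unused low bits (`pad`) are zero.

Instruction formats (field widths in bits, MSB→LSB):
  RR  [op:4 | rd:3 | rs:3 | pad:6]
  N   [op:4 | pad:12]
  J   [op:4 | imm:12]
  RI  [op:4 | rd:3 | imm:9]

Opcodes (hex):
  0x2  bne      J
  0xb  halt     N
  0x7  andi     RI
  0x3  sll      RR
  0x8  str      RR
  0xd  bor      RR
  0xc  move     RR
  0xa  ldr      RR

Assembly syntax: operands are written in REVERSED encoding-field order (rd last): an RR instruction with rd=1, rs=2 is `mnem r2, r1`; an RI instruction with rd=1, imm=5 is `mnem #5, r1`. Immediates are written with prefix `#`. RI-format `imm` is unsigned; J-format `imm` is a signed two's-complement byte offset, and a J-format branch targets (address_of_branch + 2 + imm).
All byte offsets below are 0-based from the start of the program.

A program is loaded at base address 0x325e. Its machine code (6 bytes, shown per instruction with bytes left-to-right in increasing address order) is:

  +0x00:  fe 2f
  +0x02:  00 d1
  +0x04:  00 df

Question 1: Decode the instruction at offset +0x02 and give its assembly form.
bor r4, r0

+0x02: 00 d1 ⇒ word 0xd100 (little)
  top 4b → 0xd → bor [RR]
  rd@[11:9]=0x0 ⇒ r0
  rs@[8:6]=0x4 ⇒ r4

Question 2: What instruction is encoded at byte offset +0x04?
bor r4, r7

+0x04: 00 df ⇒ word 0xdf00 (little)
  op=0xdf00>>12=0xd ⇒ bor (RR)
  rd: (w>>9)&0x7=0x7 → r7
  rs: (w>>6)&0x7=0x4 → r4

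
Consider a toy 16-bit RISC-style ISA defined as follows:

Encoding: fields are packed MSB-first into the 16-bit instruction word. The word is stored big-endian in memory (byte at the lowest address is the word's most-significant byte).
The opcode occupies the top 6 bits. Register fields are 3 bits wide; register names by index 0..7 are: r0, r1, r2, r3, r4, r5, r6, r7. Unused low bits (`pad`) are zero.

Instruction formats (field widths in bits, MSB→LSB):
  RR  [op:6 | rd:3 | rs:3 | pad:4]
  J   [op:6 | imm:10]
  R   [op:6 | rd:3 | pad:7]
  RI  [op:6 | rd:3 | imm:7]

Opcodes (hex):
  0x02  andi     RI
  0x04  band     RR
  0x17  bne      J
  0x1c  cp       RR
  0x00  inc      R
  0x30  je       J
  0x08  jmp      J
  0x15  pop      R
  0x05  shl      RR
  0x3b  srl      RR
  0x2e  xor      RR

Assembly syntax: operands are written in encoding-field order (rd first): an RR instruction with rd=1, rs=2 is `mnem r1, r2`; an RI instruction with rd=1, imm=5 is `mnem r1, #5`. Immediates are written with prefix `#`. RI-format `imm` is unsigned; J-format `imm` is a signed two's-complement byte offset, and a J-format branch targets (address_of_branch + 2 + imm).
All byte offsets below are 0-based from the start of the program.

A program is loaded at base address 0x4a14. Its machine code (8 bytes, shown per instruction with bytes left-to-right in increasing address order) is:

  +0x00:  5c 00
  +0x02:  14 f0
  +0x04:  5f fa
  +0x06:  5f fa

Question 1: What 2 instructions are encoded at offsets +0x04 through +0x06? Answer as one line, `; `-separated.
bne #-6; bne #-6

+0x04: 5f fa ⇒ word 0x5ffa (big)
  top 6b → 0x17 → bne [J]
  imm@[9:0]=0x3fa (s10→-6) ⇒ #-6
+0x06: 5f fa ⇒ word 0x5ffa (big)
  top 6b → 0x17 → bne [J]
  imm@[9:0]=0x3fa (s10→-6) ⇒ #-6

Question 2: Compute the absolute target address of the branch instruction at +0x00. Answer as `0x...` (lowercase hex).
0x4a16

+0x00: 5c 00 ⇒ word 0x5c00 (big)
  op=0x5c00>>10=0x17 ⇒ bne (J)
  imm: (w>>0)&0x3ff=0x0 → #0
  target = base 0x4a14 + off 0x00 + 2 + imm 0 = 0x4a16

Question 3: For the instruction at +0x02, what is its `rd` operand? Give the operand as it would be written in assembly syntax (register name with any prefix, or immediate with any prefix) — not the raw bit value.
+0x02: 14 f0 ⇒ word 0x14f0 (big)
  opcode bits[15:10]=0x5: shl/RR
  rd@[9:7]=0x1 ⇒ r1
  rs@[6:4]=0x7 ⇒ r7

r1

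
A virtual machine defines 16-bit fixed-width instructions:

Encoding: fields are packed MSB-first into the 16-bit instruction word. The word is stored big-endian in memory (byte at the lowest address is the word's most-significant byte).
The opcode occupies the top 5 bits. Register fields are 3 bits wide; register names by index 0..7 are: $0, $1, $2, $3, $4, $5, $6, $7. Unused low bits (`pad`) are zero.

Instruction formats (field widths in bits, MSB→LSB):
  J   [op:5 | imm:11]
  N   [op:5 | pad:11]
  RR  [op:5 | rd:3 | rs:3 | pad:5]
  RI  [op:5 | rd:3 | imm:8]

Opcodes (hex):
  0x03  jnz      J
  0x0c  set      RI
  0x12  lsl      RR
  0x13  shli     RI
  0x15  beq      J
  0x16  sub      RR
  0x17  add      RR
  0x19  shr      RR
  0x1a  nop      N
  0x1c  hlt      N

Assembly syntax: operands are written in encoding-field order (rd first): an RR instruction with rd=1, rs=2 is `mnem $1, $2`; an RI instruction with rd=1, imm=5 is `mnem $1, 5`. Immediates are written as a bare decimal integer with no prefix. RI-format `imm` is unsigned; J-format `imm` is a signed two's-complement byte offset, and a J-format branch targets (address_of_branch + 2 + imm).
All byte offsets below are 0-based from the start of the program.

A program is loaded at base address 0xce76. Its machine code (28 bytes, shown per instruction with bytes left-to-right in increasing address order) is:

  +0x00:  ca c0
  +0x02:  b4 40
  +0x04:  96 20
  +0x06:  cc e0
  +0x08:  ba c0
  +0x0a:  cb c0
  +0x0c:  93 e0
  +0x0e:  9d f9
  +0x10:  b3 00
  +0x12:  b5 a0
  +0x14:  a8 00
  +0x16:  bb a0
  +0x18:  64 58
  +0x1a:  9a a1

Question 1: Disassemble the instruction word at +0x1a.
+0x1a: 9a a1 ⇒ word 0x9aa1 (big)
  opcode bits[15:11]=0x13: shli/RI
  rd: (w>>8)&0x7=0x2 → $2
  imm: (w>>0)&0xff=0xa1 → 161

shli $2, 161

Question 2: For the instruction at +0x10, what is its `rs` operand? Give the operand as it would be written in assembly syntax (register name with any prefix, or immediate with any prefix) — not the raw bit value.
off 0x10: read b3 00 as big → 0xb300
  opcode bits[15:11]=0x16: sub/RR
  rd: (w>>8)&0x7=0x3 → $3
  rs: (w>>5)&0x7=0x0 → $0

$0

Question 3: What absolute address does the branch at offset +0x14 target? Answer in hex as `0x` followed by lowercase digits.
0xce8c

@+14  big-endian(a8 00) = 0xa800
  opcode bits[15:11]=0x15: beq/J
  imm: (w>>0)&0x7ff=0x0 → 0
  target = base 0xce76 + off 0x14 + 2 + imm 0 = 0xce8c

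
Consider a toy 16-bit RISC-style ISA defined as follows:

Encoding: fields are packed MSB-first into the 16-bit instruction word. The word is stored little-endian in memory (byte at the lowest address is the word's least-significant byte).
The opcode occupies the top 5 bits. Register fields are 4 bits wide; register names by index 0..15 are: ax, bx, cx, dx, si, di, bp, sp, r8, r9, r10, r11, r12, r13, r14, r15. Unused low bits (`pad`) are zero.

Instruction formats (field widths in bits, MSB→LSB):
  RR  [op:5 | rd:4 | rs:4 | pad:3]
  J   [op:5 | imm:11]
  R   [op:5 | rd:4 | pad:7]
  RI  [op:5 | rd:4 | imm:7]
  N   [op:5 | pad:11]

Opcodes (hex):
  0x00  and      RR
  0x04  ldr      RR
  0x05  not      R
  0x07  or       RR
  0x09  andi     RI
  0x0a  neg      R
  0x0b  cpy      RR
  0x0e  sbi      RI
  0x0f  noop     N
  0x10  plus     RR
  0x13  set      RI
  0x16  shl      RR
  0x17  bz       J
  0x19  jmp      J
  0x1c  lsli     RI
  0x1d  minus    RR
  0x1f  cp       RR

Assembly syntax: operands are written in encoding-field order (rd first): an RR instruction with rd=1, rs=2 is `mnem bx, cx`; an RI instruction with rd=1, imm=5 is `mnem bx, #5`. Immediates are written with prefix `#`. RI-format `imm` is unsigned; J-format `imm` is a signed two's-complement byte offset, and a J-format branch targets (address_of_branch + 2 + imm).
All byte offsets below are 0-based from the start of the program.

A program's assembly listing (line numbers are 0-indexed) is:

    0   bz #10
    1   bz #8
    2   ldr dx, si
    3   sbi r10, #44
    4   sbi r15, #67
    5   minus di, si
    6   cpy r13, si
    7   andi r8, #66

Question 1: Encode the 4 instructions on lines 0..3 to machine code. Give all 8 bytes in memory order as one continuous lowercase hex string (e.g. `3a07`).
0ab808b8a0212c75

line 0 (bz): pack op=0x17:5|imm=10:11 = 0xb80a; little→ 0a b8
line 1 (bz): pack op=0x17:5|imm=8:11 = 0xb808; little→ 08 b8
line 2 (ldr): pack op=0x4:5|rd=3:4|rs=4:4|pad=0:3 = 0x21a0; little→ a0 21
line 3 (sbi): pack op=0xe:5|rd=10:4|imm=44:7 = 0x752c; little→ 2c 75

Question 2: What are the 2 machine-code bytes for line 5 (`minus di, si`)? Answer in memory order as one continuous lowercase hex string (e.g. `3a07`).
a0ea

5. minus fields op=0x1d:5|rd=5:4|rs=4:4|pad=0:3 → word eaa0h → a0 ea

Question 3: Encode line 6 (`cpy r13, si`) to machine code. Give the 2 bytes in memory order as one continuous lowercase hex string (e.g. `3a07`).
line 6 (cpy): pack op=0xb:5|rd=13:4|rs=4:4|pad=0:3 = 0x5ea0; little→ a0 5e

a05e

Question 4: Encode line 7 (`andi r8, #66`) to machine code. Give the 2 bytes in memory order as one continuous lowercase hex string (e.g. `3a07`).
7. andi fields op=0x9:5|rd=8:4|imm=66:7 → word 4c42h → 42 4c

424c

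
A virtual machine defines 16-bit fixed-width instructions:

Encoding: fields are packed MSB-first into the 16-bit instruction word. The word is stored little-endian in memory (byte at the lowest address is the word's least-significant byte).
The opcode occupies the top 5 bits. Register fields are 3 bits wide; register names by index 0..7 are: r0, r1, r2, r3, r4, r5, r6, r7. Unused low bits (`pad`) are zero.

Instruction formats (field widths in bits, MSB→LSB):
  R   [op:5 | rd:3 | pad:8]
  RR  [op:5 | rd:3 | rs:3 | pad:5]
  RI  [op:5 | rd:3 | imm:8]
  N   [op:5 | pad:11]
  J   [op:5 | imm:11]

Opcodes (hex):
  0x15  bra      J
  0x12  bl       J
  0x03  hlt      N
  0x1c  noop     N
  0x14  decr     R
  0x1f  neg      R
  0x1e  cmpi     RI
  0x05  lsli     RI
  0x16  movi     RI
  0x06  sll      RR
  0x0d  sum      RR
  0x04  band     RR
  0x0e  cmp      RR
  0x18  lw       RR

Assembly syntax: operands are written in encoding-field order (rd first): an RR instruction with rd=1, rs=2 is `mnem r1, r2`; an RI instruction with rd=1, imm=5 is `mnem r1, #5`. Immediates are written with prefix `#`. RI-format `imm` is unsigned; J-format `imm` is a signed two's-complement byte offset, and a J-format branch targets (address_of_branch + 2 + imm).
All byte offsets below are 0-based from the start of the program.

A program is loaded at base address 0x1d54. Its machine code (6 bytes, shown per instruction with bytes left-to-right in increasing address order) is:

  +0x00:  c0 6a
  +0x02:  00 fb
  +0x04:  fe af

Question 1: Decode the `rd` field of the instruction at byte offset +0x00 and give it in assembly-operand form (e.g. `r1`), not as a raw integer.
+0x00: c0 6a ⇒ word 0x6ac0 (little)
  op=0x6ac0>>11=0xd ⇒ sum (RR)
  [10:8] rd=2 = r2
  [7:5] rs=6 = r6

r2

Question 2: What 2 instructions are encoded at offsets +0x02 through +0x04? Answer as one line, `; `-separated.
off 0x02: read 00 fb as little → 0xfb00
  opcode bits[15:11]=0x1f: neg/R
  [10:8] rd=3 = r3
off 0x04: read fe af as little → 0xaffe
  opcode bits[15:11]=0x15: bra/J
  [10:0] imm=2046 (s11→-2) = #-2

neg r3; bra #-2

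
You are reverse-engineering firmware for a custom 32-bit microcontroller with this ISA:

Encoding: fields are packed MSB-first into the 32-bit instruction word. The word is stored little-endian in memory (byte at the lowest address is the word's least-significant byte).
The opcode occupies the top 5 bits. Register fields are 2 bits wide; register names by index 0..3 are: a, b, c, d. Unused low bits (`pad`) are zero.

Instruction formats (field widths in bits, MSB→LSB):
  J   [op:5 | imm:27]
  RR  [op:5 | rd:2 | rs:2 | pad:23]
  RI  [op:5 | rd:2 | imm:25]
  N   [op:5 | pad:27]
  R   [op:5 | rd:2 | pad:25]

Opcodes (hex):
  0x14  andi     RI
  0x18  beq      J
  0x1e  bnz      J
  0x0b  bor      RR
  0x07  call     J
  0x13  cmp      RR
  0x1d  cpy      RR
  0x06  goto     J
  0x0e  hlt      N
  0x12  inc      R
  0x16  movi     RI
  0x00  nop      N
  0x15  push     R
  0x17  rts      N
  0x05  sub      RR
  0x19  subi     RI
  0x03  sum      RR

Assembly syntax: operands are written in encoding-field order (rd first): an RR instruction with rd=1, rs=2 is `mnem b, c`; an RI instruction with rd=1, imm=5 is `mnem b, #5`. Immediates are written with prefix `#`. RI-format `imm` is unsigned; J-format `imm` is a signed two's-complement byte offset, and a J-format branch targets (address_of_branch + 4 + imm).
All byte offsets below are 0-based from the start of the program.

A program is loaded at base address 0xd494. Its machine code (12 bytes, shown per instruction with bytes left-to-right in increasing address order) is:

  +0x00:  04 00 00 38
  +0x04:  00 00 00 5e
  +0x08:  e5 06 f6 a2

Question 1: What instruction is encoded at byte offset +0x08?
off 0x08: read e5 06 f6 a2 as little → 0xa2f606e5
  opcode bits[31:27]=0x14: andi/RI
  rd: (w>>25)&0x3=0x1 → b
  imm: (w>>0)&0x1ffffff=0xf606e5 → #16123621

andi b, #16123621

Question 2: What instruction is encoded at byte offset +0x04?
bor d, a

[04] 00 00 00 5e → 0x5e000000
  op=0x5e000000>>27=0xb ⇒ bor (RR)
  [26:25] rd=3 = d
  [24:23] rs=0 = a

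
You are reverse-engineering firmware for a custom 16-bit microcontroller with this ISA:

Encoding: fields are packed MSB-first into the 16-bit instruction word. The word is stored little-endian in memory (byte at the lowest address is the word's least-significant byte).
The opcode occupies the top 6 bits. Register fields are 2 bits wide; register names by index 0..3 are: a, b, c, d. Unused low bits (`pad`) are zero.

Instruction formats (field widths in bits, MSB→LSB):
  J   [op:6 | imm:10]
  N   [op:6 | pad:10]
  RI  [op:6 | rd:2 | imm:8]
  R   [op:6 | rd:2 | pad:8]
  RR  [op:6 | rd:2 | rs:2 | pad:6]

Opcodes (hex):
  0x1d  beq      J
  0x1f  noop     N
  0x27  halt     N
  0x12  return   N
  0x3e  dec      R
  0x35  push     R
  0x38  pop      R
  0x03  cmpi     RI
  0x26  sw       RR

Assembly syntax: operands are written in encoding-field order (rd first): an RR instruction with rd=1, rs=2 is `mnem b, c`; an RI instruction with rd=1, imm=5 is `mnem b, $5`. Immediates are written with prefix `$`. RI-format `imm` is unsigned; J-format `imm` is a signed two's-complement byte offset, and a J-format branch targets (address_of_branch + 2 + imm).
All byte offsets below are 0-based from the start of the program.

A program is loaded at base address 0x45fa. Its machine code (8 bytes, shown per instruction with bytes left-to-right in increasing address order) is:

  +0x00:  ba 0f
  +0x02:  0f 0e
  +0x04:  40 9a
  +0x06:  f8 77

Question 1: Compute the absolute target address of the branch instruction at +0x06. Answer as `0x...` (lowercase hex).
0x45fa

off 0x06: read f8 77 as little → 0x77f8
  op=0x77f8>>10=0x1d ⇒ beq (J)
  imm@[9:0]=0x3f8 (s10→-8) ⇒ $-8
  target = base 0x45fa + off 0x06 + 2 + imm -8 = 0x45fa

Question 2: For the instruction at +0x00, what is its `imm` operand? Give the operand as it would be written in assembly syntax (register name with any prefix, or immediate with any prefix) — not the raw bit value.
off 0x00: read ba 0f as little → 0x0fba
  opcode bits[15:10]=0x3: cmpi/RI
  [9:8] rd=3 = d
  [7:0] imm=186 = $186

$186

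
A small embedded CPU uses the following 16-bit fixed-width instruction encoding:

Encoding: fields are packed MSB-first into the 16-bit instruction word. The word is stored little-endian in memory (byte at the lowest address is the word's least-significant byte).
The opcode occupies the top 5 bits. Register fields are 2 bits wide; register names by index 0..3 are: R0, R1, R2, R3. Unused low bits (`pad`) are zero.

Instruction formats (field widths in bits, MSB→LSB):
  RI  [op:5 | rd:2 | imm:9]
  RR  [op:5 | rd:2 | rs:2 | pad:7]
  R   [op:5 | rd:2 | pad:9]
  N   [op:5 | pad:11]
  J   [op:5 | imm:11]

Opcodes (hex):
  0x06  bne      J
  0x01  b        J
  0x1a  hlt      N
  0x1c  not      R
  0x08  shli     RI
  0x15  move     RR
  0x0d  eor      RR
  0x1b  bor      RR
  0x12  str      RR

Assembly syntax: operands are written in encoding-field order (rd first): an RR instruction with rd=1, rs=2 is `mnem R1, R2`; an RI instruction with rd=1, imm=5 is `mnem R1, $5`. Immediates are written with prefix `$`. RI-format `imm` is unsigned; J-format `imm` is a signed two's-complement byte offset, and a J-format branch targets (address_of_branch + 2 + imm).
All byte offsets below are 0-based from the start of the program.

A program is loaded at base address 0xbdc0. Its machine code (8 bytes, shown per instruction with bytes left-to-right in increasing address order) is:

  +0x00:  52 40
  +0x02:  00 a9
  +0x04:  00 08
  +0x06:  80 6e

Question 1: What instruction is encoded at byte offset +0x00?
@+00  little-endian(52 40) = 0x4052
  op=0x4052>>11=0x8 ⇒ shli (RI)
  rd@[10:9]=0x0 ⇒ R0
  imm@[8:0]=0x52 ⇒ $82

shli R0, $82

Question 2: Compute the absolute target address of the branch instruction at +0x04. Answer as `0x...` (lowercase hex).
0xbdc6

@+04  little-endian(00 08) = 0x0800
  top 5b → 0x1 → b [J]
  imm: (w>>0)&0x7ff=0x0 → $0
  target = base 0xbdc0 + off 0x04 + 2 + imm 0 = 0xbdc6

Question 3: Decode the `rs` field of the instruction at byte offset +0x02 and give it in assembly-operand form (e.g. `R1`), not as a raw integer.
R2

@+02  little-endian(00 a9) = 0xa900
  opcode bits[15:11]=0x15: move/RR
  rd: (w>>9)&0x3=0x0 → R0
  rs: (w>>7)&0x3=0x2 → R2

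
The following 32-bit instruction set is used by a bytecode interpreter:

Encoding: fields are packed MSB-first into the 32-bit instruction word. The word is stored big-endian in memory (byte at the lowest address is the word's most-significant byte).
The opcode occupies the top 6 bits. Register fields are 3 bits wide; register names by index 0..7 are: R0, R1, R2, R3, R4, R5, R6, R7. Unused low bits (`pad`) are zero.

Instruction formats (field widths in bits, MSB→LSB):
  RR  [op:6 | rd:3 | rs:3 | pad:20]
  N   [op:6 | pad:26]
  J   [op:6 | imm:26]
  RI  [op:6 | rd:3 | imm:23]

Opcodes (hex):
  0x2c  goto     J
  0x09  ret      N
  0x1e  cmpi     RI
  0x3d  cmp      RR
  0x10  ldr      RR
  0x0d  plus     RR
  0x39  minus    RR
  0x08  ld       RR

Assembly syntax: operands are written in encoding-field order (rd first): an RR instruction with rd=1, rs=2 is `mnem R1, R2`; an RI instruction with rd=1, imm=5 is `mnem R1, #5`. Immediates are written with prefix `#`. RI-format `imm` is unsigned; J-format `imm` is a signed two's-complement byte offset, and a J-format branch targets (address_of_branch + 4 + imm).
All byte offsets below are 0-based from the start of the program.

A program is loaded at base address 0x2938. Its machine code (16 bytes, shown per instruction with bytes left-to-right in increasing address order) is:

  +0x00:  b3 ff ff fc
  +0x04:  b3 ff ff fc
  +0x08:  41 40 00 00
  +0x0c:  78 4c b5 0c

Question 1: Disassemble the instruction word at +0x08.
[08] 41 40 00 00 → 0x41400000
  top 6b → 0x10 → ldr [RR]
  rd@[25:23]=0x2 ⇒ R2
  rs@[22:20]=0x4 ⇒ R4

ldr R2, R4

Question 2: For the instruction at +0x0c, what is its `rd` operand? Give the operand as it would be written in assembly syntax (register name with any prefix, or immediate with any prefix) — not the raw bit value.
R0

@+0c  big-endian(78 4c b5 0c) = 0x784cb50c
  top 6b → 0x1e → cmpi [RI]
  rd: (w>>23)&0x7=0x0 → R0
  imm: (w>>0)&0x7fffff=0x4cb50c → #5027084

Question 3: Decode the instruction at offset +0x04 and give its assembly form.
goto #-4

+0x04: b3 ff ff fc ⇒ word 0xb3fffffc (big)
  opcode bits[31:26]=0x2c: goto/J
  [25:0] imm=67108860 (s26→-4) = #-4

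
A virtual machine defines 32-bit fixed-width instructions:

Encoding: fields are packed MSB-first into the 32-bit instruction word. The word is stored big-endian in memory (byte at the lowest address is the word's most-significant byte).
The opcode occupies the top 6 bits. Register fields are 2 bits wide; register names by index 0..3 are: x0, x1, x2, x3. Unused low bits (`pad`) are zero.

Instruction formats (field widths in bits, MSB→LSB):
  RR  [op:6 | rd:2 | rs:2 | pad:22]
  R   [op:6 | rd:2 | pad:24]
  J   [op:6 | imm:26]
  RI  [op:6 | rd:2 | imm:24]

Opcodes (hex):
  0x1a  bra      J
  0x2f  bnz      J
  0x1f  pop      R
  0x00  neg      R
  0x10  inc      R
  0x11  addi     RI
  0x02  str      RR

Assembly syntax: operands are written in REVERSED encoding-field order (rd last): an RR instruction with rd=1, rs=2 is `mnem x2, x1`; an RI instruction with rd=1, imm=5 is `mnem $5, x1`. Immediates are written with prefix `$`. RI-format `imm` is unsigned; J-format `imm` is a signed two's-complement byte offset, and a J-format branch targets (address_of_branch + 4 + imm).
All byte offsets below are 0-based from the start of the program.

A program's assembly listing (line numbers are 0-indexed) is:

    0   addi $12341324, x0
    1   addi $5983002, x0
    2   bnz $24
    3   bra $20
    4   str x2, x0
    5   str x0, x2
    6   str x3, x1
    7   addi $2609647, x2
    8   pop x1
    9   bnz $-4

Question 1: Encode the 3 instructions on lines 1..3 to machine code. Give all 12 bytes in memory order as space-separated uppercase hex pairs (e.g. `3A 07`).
L1: addi op=0x11:6|rd=0:2|imm=5983002:24 ⇒ 0x445b4b1a ⇒ big 44 5b 4b 1a
L2: bnz op=0x2f:6|imm=24:26 ⇒ 0xbc000018 ⇒ big bc 00 00 18
L3: bra op=0x1a:6|imm=20:26 ⇒ 0x68000014 ⇒ big 68 00 00 14

44 5B 4B 1A BC 00 00 18 68 00 00 14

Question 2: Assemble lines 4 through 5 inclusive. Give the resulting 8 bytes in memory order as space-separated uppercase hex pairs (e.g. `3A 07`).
08 80 00 00 0A 00 00 00

L4: str op=0x2:6|rd=0:2|rs=2:2|pad=0:22 ⇒ 0x08800000 ⇒ big 08 80 00 00
L5: str op=0x2:6|rd=2:2|rs=0:2|pad=0:22 ⇒ 0x0a000000 ⇒ big 0a 00 00 00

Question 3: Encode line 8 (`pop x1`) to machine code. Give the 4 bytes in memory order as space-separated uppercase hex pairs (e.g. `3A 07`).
line 8 (pop): pack op=0x1f:6|rd=1:2|pad=0:24 = 0x7d000000; big→ 7d 00 00 00

7D 00 00 00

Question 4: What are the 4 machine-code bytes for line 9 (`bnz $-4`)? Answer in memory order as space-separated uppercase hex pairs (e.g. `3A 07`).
line 9 (bnz): pack op=0x2f:6|imm=-4:26 = 0xbffffffc; big→ bf ff ff fc

BF FF FF FC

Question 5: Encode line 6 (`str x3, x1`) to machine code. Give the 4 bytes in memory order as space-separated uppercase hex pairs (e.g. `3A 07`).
09 C0 00 00

L6: str op=0x2:6|rd=1:2|rs=3:2|pad=0:22 ⇒ 0x09c00000 ⇒ big 09 c0 00 00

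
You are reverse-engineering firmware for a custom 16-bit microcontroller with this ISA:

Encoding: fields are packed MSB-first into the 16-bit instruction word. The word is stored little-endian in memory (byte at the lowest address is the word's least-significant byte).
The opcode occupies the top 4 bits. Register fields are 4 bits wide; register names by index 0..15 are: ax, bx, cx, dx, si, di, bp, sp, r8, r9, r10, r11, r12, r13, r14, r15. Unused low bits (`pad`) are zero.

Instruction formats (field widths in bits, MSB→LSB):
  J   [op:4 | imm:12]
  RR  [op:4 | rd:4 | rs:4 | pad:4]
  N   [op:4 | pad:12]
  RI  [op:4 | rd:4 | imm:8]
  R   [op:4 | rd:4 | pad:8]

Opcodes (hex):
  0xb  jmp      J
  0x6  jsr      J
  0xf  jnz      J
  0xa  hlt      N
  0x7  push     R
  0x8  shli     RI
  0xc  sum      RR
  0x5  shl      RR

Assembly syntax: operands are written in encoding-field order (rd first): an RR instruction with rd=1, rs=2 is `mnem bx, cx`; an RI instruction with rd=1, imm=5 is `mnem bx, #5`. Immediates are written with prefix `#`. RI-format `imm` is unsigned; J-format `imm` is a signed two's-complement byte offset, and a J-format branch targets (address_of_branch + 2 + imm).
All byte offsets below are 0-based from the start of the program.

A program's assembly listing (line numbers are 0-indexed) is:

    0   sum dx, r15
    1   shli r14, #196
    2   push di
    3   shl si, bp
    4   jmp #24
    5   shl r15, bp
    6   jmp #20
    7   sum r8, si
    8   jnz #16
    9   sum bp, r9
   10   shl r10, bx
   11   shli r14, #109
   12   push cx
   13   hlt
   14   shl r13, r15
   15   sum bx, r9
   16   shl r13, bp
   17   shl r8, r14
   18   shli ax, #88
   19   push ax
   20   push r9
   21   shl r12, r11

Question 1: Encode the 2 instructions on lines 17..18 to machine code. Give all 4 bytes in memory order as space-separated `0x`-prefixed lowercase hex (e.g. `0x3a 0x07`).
0xe0 0x58 0x58 0x80

L17: shl op=0x5:4|rd=8:4|rs=14:4|pad=0:4 ⇒ 0x58e0 ⇒ little e0 58
L18: shli op=0x8:4|rd=0:4|imm=88:8 ⇒ 0x8058 ⇒ little 58 80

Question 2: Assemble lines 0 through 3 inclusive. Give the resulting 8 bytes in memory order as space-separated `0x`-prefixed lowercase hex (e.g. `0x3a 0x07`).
line 0 (sum): pack op=0xc:4|rd=3:4|rs=15:4|pad=0:4 = 0xc3f0; little→ f0 c3
line 1 (shli): pack op=0x8:4|rd=14:4|imm=196:8 = 0x8ec4; little→ c4 8e
line 2 (push): pack op=0x7:4|rd=5:4|pad=0:8 = 0x7500; little→ 00 75
line 3 (shl): pack op=0x5:4|rd=4:4|rs=6:4|pad=0:4 = 0x5460; little→ 60 54

0xf0 0xc3 0xc4 0x8e 0x00 0x75 0x60 0x54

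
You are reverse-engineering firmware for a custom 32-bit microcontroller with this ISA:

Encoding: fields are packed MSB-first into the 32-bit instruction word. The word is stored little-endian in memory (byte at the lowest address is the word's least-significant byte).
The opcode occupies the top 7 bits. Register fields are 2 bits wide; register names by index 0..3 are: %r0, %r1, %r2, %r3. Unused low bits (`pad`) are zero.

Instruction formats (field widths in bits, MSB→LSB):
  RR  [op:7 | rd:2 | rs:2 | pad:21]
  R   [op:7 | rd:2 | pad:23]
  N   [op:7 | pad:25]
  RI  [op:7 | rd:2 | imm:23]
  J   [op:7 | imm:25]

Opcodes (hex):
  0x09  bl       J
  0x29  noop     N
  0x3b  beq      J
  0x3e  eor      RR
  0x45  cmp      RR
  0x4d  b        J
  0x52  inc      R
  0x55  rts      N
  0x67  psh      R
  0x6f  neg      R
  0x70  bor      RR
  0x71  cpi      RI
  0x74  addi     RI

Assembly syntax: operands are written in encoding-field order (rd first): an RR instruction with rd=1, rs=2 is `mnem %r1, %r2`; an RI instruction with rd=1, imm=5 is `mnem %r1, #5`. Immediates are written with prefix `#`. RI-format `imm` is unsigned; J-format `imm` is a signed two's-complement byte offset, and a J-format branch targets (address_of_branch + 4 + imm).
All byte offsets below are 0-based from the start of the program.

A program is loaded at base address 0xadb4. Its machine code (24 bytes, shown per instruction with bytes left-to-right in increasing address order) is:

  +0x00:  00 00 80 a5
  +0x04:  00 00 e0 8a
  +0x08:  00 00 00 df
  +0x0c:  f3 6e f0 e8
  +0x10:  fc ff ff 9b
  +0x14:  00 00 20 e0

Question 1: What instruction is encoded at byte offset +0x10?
b #-4

[10] fc ff ff 9b → 0x9bfffffc
  op=0x9bfffffc>>25=0x4d ⇒ b (J)
  imm: (w>>0)&0x1ffffff=0x1fffffc (s25→-4) → #-4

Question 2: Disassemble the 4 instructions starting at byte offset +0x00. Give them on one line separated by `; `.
inc %r3; cmp %r1, %r3; neg %r2; addi %r1, #7368435

off 0x00: read 00 00 80 a5 as little → 0xa5800000
  op=0xa5800000>>25=0x52 ⇒ inc (R)
  [24:23] rd=3 = %r3
off 0x04: read 00 00 e0 8a as little → 0x8ae00000
  op=0x8ae00000>>25=0x45 ⇒ cmp (RR)
  [24:23] rd=1 = %r1
  [22:21] rs=3 = %r3
off 0x08: read 00 00 00 df as little → 0xdf000000
  op=0xdf000000>>25=0x6f ⇒ neg (R)
  [24:23] rd=2 = %r2
off 0x0c: read f3 6e f0 e8 as little → 0xe8f06ef3
  op=0xe8f06ef3>>25=0x74 ⇒ addi (RI)
  [24:23] rd=1 = %r1
  [22:0] imm=7368435 = #7368435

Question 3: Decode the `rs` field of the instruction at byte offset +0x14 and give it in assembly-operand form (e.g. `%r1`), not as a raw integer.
%r1

+0x14: 00 00 20 e0 ⇒ word 0xe0200000 (little)
  opcode bits[31:25]=0x70: bor/RR
  rd: (w>>23)&0x3=0x0 → %r0
  rs: (w>>21)&0x3=0x1 → %r1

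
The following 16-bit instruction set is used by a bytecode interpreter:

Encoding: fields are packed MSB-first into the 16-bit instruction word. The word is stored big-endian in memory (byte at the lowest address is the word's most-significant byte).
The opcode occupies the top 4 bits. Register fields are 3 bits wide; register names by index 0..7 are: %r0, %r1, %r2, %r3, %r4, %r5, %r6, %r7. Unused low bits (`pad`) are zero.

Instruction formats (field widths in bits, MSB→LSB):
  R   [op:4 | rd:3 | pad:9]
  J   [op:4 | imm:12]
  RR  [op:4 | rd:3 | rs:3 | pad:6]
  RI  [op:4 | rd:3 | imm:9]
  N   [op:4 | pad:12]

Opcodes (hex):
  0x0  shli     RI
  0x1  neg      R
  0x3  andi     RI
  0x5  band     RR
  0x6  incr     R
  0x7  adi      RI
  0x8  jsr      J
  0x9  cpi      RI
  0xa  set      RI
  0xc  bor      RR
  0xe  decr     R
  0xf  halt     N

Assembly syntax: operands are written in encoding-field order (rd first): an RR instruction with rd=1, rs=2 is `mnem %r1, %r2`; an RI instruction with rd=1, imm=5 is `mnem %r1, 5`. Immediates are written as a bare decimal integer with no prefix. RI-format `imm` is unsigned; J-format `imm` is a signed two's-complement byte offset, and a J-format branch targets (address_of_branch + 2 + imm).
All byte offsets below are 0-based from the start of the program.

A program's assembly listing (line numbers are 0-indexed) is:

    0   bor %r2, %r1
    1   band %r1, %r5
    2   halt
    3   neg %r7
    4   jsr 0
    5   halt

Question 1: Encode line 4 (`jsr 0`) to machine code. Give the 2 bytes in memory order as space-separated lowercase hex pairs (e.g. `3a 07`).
line 4 (jsr): pack op=0x8:4|imm=0:12 = 0x8000; big→ 80 00

80 00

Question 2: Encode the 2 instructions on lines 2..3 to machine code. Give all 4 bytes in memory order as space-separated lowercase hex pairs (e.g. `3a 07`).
line 2 (halt): pack op=0xf:4|pad=0:12 = 0xf000; big→ f0 00
line 3 (neg): pack op=0x1:4|rd=7:3|pad=0:9 = 0x1e00; big→ 1e 00

f0 00 1e 00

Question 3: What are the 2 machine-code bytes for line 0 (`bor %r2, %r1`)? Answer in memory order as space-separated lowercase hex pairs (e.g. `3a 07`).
c4 40

line 0 (bor): pack op=0xc:4|rd=2:3|rs=1:3|pad=0:6 = 0xc440; big→ c4 40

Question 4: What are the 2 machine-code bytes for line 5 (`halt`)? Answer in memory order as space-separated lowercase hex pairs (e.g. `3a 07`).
f0 00

line 5 (halt): pack op=0xf:4|pad=0:12 = 0xf000; big→ f0 00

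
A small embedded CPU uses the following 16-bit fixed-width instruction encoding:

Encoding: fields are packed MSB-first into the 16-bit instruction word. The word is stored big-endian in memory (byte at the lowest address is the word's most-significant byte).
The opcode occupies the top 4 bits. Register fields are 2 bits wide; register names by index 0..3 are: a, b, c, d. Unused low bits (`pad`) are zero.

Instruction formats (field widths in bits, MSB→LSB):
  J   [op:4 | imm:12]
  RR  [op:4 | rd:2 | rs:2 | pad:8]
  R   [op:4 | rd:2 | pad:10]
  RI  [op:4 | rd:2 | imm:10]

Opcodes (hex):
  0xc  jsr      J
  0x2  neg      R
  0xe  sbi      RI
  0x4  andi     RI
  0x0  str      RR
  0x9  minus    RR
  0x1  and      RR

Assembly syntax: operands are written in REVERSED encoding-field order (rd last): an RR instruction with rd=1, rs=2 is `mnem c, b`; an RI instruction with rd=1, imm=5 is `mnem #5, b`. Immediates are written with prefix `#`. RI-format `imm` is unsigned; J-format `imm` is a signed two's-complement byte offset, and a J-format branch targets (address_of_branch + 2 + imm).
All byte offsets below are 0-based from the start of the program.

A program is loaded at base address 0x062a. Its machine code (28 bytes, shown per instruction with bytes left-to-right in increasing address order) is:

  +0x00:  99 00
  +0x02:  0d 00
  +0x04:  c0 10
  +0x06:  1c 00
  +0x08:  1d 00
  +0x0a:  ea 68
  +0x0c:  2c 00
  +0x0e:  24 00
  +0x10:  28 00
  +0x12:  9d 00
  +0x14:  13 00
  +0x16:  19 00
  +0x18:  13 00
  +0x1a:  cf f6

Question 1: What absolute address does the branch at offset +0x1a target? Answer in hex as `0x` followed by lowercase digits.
+0x1a: cf f6 ⇒ word 0xcff6 (big)
  op=0xcff6>>12=0xc ⇒ jsr (J)
  imm: (w>>0)&0xfff=0xff6 (s12→-10) → #-10
  target = base 0x062a + off 0x1a + 2 + imm -10 = 0x063c

0x063c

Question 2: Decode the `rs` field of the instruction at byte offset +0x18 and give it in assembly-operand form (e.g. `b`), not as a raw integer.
+0x18: 13 00 ⇒ word 0x1300 (big)
  top 4b → 0x1 → and [RR]
  [11:10] rd=0 = a
  [9:8] rs=3 = d

d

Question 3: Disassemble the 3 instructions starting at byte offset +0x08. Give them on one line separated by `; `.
[08] 1d 00 → 0x1d00
  top 4b → 0x1 → and [RR]
  rd: (w>>10)&0x3=0x3 → d
  rs: (w>>8)&0x3=0x1 → b
[0a] ea 68 → 0xea68
  top 4b → 0xe → sbi [RI]
  rd: (w>>10)&0x3=0x2 → c
  imm: (w>>0)&0x3ff=0x268 → #616
[0c] 2c 00 → 0x2c00
  top 4b → 0x2 → neg [R]
  rd: (w>>10)&0x3=0x3 → d

and b, d; sbi #616, c; neg d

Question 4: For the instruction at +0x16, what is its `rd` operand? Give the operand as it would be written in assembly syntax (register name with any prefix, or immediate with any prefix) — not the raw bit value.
c

+0x16: 19 00 ⇒ word 0x1900 (big)
  op=0x1900>>12=0x1 ⇒ and (RR)
  rd@[11:10]=0x2 ⇒ c
  rs@[9:8]=0x1 ⇒ b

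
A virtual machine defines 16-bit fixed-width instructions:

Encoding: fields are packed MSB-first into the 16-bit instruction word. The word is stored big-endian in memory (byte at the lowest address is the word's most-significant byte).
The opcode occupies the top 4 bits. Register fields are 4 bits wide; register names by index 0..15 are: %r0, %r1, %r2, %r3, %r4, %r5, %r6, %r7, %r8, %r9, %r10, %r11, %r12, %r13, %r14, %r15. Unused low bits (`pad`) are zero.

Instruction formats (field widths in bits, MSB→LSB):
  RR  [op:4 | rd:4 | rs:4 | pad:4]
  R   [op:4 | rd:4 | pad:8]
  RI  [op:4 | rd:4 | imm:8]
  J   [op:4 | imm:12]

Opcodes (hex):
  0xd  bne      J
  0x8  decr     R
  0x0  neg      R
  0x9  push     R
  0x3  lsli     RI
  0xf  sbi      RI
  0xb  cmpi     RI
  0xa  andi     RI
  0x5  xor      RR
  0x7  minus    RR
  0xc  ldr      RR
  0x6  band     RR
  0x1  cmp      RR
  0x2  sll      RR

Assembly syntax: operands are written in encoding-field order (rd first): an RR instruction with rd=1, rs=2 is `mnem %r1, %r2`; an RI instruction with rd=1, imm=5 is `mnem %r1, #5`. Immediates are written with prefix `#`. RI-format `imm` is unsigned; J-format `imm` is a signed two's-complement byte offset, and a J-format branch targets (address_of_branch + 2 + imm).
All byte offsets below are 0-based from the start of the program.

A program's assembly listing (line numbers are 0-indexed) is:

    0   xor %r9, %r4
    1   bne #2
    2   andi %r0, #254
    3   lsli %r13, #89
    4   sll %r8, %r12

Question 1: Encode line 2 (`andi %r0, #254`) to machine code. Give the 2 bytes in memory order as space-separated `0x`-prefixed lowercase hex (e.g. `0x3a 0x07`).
L2: andi op=0xa:4|rd=0:4|imm=254:8 ⇒ 0xa0fe ⇒ big a0 fe

0xa0 0xfe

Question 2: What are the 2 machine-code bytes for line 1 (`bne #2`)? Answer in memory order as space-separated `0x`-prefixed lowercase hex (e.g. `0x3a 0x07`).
0xd0 0x02

line 1 (bne): pack op=0xd:4|imm=2:12 = 0xd002; big→ d0 02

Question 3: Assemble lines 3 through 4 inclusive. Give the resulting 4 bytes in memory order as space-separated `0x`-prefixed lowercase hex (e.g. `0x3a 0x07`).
0x3d 0x59 0x28 0xc0

L3: lsli op=0x3:4|rd=13:4|imm=89:8 ⇒ 0x3d59 ⇒ big 3d 59
L4: sll op=0x2:4|rd=8:4|rs=12:4|pad=0:4 ⇒ 0x28c0 ⇒ big 28 c0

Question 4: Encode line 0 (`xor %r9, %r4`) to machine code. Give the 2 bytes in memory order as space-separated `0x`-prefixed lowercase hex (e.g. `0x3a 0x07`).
0x59 0x40

0. xor fields op=0x5:4|rd=9:4|rs=4:4|pad=0:4 → word 5940h → 59 40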